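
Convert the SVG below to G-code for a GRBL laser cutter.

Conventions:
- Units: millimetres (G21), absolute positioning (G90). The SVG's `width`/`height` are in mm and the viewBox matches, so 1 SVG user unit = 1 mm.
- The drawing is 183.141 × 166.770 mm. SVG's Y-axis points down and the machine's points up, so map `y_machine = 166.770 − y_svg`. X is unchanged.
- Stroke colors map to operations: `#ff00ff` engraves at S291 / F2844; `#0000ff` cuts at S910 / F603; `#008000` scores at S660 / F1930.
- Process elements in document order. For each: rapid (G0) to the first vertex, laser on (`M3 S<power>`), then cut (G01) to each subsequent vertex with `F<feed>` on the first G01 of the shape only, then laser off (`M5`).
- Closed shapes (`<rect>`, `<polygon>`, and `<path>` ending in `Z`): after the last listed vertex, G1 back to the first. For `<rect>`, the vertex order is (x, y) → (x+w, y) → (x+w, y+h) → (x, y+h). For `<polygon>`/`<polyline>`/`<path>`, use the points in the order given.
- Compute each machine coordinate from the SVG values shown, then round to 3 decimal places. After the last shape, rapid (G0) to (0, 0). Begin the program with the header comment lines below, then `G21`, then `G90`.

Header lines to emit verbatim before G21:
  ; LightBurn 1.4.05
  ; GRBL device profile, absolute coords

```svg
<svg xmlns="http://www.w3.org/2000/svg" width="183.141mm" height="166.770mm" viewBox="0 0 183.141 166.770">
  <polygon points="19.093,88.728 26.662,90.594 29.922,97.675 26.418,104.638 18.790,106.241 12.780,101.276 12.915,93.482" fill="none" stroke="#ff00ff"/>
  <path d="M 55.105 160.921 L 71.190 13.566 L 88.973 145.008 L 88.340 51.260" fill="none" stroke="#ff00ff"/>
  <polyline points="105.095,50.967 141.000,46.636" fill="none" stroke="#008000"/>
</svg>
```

; LightBurn 1.4.05
; GRBL device profile, absolute coords
G21
G90
G0 X19.093 Y78.042
M3 S291
G01 X26.662 Y76.176 F2844
G01 X29.922 Y69.095
G01 X26.418 Y62.132
G01 X18.790 Y60.529
G01 X12.780 Y65.494
G01 X12.915 Y73.288
G01 X19.093 Y78.042
M5
G0 X55.105 Y5.849
M3 S291
G01 X71.190 Y153.204 F2844
G01 X88.973 Y21.762
G01 X88.340 Y115.510
M5
G0 X105.095 Y115.803
M3 S660
G01 X141.000 Y120.134 F1930
M5
G0 X0.000 Y0.000

viewBox `0 0 183.141 166.770` with mm width/height → 1 unit = 1 mm. Flip: y_m = 166.770 − y_svg.

**Shape 1** — `<polygon>` regular polygon, stroke `#ff00ff` → engrave (S291, F2844). Machine vertices: (19.093,78.042) → (26.662,76.176) → (29.922,69.095) → (26.418,62.132) → (18.790,60.529) → (12.780,65.494) → (12.915,73.288) → (19.093,78.042). Closed: final G1 returns to the first vertex.

**Shape 2** — `<path>` open polyline, stroke `#ff00ff` → engrave (S291, F2844). Machine vertices: (55.105,5.849) → (71.190,153.204) → (88.973,21.762) → (88.340,115.510). Open path.

**Shape 3** — `<polyline>` line segment, stroke `#008000` → score (S660, F1930). Machine vertices: (105.095,115.803) → (141.000,120.134). Open path.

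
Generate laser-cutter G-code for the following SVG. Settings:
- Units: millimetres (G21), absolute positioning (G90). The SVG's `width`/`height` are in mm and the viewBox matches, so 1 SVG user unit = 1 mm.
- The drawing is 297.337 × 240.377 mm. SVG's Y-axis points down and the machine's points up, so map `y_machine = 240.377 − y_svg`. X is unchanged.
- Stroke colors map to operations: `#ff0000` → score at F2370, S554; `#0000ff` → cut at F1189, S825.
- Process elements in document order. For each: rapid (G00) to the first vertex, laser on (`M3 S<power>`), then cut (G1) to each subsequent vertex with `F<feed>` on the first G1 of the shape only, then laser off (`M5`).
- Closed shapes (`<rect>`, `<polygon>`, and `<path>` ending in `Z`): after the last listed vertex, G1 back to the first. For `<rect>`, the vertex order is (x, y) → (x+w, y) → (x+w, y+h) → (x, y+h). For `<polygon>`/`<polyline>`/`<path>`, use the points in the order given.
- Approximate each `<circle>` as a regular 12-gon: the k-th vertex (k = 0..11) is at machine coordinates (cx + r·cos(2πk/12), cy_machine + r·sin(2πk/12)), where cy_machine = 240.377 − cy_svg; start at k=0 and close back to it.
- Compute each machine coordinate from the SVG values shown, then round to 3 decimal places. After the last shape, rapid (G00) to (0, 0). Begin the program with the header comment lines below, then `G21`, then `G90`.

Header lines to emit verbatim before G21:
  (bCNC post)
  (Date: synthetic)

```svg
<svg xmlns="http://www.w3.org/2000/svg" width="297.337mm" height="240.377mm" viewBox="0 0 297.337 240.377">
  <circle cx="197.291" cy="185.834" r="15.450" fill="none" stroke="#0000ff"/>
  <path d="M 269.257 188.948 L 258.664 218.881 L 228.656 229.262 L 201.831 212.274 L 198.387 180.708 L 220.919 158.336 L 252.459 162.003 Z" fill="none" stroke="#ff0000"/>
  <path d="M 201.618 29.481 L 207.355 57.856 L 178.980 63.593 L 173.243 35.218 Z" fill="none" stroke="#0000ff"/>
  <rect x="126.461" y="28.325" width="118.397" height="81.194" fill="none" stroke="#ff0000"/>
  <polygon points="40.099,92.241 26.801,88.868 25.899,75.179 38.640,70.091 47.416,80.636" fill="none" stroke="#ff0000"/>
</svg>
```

1 u = 1 mm; y_m = 240.377 − y.

[1] `<circle>` circle, #0000ff→cut S825 F1189: (212.741,54.543) → (210.671,62.268) → (205.016,67.923) → (197.291,69.993) → (189.566,67.923) → (183.911,62.268) → (181.841,54.543) → (183.911,46.818) → (189.566,41.163) → (197.291,39.093) → (205.016,41.163) → (210.671,46.818) → (212.741,54.543) (closed)

[2] `<path>` regular polygon, #ff0000→score S554 F2370: (269.257,51.429) → (258.664,21.496) → (228.656,11.115) → (201.831,28.103) → (198.387,59.669) → (220.919,82.041) → (252.459,78.374) → (269.257,51.429) (closed)

[3] `<path>` regular polygon, #0000ff→cut S825 F1189: (201.618,210.896) → (207.355,182.521) → (178.980,176.784) → (173.243,205.159) → (201.618,210.896) (closed)

[4] `<rect>` rectangle, #ff0000→score S554 F2370: (126.461,212.052) → (244.858,212.052) → (244.858,130.858) → (126.461,130.858) → (126.461,212.052) (closed)

[5] `<polygon>` regular polygon, #ff0000→score S554 F2370: (40.099,148.136) → (26.801,151.509) → (25.899,165.198) → (38.640,170.286) → (47.416,159.741) → (40.099,148.136) (closed)

(bCNC post)
(Date: synthetic)
G21
G90
G00 X212.741 Y54.543
M3 S825
G1 X210.671 Y62.268 F1189
G1 X205.016 Y67.923
G1 X197.291 Y69.993
G1 X189.566 Y67.923
G1 X183.911 Y62.268
G1 X181.841 Y54.543
G1 X183.911 Y46.818
G1 X189.566 Y41.163
G1 X197.291 Y39.093
G1 X205.016 Y41.163
G1 X210.671 Y46.818
G1 X212.741 Y54.543
M5
G00 X269.257 Y51.429
M3 S554
G1 X258.664 Y21.496 F2370
G1 X228.656 Y11.115
G1 X201.831 Y28.103
G1 X198.387 Y59.669
G1 X220.919 Y82.041
G1 X252.459 Y78.374
G1 X269.257 Y51.429
M5
G00 X201.618 Y210.896
M3 S825
G1 X207.355 Y182.521 F1189
G1 X178.980 Y176.784
G1 X173.243 Y205.159
G1 X201.618 Y210.896
M5
G00 X126.461 Y212.052
M3 S554
G1 X244.858 Y212.052 F2370
G1 X244.858 Y130.858
G1 X126.461 Y130.858
G1 X126.461 Y212.052
M5
G00 X40.099 Y148.136
M3 S554
G1 X26.801 Y151.509 F2370
G1 X25.899 Y165.198
G1 X38.640 Y170.286
G1 X47.416 Y159.741
G1 X40.099 Y148.136
M5
G00 X0.000 Y0.000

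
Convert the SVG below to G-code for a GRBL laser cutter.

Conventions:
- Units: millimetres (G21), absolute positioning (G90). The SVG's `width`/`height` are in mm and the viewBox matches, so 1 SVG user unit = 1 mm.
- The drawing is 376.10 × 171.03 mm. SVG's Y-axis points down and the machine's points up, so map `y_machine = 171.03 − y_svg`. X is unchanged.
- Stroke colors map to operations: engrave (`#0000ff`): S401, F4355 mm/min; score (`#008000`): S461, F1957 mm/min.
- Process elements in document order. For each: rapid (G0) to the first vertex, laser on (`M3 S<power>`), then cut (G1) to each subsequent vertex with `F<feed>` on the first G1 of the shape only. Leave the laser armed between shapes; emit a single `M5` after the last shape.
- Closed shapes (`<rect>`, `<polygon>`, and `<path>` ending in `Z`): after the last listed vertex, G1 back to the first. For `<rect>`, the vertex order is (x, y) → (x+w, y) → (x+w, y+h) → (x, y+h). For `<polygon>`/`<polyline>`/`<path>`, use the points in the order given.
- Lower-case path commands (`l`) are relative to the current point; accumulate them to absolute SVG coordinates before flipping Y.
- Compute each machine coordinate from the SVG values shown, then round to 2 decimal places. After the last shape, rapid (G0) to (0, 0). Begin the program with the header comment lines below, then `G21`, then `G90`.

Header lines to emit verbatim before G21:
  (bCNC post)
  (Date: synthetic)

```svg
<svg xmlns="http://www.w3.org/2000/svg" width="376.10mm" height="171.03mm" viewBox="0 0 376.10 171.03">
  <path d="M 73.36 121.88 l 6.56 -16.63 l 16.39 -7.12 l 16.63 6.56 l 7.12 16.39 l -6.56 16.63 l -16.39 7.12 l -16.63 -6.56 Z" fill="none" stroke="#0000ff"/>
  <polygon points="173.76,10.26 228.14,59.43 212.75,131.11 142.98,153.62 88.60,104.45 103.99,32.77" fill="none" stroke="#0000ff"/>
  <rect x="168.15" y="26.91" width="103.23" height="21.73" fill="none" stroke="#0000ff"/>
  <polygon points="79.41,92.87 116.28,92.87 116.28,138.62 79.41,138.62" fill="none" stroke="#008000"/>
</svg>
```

Since the viewBox matches the mm dimensions, user units are millimetres directly. The only transform is the Y-flip y_m = 171.03 − y_svg.

Shape 1 is a regular polygon drawn with `<path>`. Its stroke #0000ff means engrave at S401, F4355. After flipping Y the toolpath is (73.36,49.15) → (79.92,65.78) → (96.31,72.90) → (112.94,66.34) → (120.06,49.95) → (113.50,33.32) → (97.11,26.20) → (80.48,32.76) → (73.36,49.15), returning to the start.

Shape 2 is a regular polygon drawn with `<polygon>`. Its stroke #0000ff means engrave at S401, F4355. After flipping Y the toolpath is (173.76,160.77) → (228.14,111.60) → (212.75,39.92) → (142.98,17.41) → (88.60,66.58) → (103.99,138.26) → (173.76,160.77), returning to the start.

Shape 3 is a rectangle drawn with `<rect>`. Its stroke #0000ff means engrave at S401, F4355. After flipping Y the toolpath is (168.15,144.12) → (271.38,144.12) → (271.38,122.39) → (168.15,122.39) → (168.15,144.12), returning to the start.

Shape 4 is a rectangle drawn with `<polygon>`. Its stroke #008000 means score at S461, F1957. After flipping Y the toolpath is (79.41,78.16) → (116.28,78.16) → (116.28,32.41) → (79.41,32.41) → (79.41,78.16), returning to the start.

(bCNC post)
(Date: synthetic)
G21
G90
G0 X73.36 Y49.15
M3 S401
G1 X79.92 Y65.78 F4355
G1 X96.31 Y72.90
G1 X112.94 Y66.34
G1 X120.06 Y49.95
G1 X113.50 Y33.32
G1 X97.11 Y26.20
G1 X80.48 Y32.76
G1 X73.36 Y49.15
G0 X173.76 Y160.77
M3 S401
G1 X228.14 Y111.60 F4355
G1 X212.75 Y39.92
G1 X142.98 Y17.41
G1 X88.60 Y66.58
G1 X103.99 Y138.26
G1 X173.76 Y160.77
G0 X168.15 Y144.12
M3 S401
G1 X271.38 Y144.12 F4355
G1 X271.38 Y122.39
G1 X168.15 Y122.39
G1 X168.15 Y144.12
G0 X79.41 Y78.16
M3 S461
G1 X116.28 Y78.16 F1957
G1 X116.28 Y32.41
G1 X79.41 Y32.41
G1 X79.41 Y78.16
M5
G0 X0.00 Y0.00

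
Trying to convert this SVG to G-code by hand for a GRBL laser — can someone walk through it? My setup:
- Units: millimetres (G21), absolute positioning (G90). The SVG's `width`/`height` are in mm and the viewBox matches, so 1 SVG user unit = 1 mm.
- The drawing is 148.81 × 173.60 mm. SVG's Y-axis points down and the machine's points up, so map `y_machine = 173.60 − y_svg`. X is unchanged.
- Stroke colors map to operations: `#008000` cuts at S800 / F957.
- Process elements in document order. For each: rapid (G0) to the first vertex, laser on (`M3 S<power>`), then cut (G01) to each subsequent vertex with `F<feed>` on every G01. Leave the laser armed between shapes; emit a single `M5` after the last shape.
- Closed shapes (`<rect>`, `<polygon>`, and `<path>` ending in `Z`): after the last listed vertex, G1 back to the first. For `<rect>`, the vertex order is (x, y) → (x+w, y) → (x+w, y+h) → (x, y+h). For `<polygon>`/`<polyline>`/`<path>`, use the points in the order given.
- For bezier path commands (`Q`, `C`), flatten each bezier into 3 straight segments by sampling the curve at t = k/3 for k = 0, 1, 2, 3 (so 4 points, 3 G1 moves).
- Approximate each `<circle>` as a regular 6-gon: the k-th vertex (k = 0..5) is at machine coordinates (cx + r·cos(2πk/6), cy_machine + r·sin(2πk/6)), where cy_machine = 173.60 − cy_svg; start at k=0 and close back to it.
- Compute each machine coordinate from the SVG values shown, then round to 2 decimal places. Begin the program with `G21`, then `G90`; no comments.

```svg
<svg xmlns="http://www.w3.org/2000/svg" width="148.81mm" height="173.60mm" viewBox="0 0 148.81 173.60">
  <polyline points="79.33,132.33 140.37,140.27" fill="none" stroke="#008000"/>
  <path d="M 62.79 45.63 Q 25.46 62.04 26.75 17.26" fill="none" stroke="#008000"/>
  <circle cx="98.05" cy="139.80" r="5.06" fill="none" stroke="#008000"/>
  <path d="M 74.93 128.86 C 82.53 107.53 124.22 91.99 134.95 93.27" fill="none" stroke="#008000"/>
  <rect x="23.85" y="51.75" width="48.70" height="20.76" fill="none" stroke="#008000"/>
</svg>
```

G21
G90
G0 X79.33 Y41.27
M3 S800
G01 X140.37 Y33.33 F957
G0 X62.79 Y127.97
M3 S800
G01 X42.19 Y123.83 F957
G01 X30.18 Y133.29 F957
G01 X26.75 Y156.34 F957
G0 X103.11 Y33.80
M3 S800
G01 X100.58 Y38.18 F957
G01 X95.52 Y38.18 F957
G01 X92.99 Y33.80 F957
G01 X95.52 Y29.42 F957
G01 X100.58 Y29.42 F957
G01 X103.11 Y33.80 F957
G0 X74.93 Y44.74
M3 S800
G01 X91.48 Y63.73 F957
G01 X116.31 Y76.41 F957
G01 X134.95 Y80.33 F957
G0 X23.85 Y121.85
M3 S800
G01 X72.55 Y121.85 F957
G01 X72.55 Y101.09 F957
G01 X23.85 Y101.09 F957
G01 X23.85 Y121.85 F957
M5

viewBox `0 0 148.81 173.60` with mm width/height → 1 unit = 1 mm. Flip: y_m = 173.60 − y_svg.

**Shape 1** — `<polyline>` line segment, stroke `#008000` → cut (S800, F957). Machine vertices: (79.33,41.27) → (140.37,33.33). Open path.

**Shape 2** — `<path>` quadratic bezier, stroke `#008000` → cut (S800, F957). Control points (SVG): P0=(62.79,45.63), P1=(25.46,62.04), P2=(26.75,17.26); sampled at t=k/3. Machine vertices: (62.79,127.97) → (42.19,123.83) → (30.18,133.29) → (26.75,156.34). Open path.

**Shape 3** — `<circle>` circle, stroke `#008000` → cut (S800, F957). Machine vertices: (103.11,33.80) → (100.58,38.18) → (95.52,38.18) → (92.99,33.80) → (95.52,29.42) → (100.58,29.42) → (103.11,33.80). Closed: final G1 returns to the first vertex.

**Shape 4** — `<path>` cubic bezier, stroke `#008000` → cut (S800, F957). Control points (SVG): P0=(74.93,128.86), P1=(82.53,107.53), P2=(124.22,91.99), P3=(134.95,93.27); sampled at t=k/3. Machine vertices: (74.93,44.74) → (91.48,63.73) → (116.31,76.41) → (134.95,80.33). Open path.

**Shape 5** — `<rect>` rectangle, stroke `#008000` → cut (S800, F957). Machine vertices: (23.85,121.85) → (72.55,121.85) → (72.55,101.09) → (23.85,101.09) → (23.85,121.85). Closed: final G1 returns to the first vertex.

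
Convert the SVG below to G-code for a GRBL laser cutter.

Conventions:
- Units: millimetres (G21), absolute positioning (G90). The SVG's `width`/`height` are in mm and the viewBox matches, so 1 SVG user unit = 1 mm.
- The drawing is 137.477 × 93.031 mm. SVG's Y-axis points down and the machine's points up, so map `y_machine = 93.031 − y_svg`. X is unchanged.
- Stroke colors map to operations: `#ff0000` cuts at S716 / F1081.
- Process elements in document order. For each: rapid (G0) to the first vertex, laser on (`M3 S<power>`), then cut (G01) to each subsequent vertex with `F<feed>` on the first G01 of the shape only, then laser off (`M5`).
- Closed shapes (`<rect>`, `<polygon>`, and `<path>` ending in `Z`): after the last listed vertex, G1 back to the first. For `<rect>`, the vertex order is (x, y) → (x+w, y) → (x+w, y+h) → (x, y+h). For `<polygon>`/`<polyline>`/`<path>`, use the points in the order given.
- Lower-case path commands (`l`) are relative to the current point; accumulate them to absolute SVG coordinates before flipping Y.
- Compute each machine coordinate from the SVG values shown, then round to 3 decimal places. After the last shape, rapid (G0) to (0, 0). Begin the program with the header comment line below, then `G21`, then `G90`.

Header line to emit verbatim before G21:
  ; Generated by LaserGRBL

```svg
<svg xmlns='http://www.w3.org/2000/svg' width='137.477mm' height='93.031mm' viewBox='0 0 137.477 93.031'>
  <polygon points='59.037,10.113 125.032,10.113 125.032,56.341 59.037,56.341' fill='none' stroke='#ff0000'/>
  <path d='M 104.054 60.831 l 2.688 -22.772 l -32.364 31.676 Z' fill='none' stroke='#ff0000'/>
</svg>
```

viewBox `0 0 137.477 93.031` with mm width/height → 1 unit = 1 mm. Flip: y_m = 93.031 − y_svg.

**Shape 1** — `<polygon>` rectangle, stroke `#ff0000` → cut (S716, F1081). Machine vertices: (59.037,82.918) → (125.032,82.918) → (125.032,36.690) → (59.037,36.690) → (59.037,82.918). Closed: final G1 returns to the first vertex.

**Shape 2** — `<path>` closed polygon, stroke `#ff0000` → cut (S716, F1081). Machine vertices: (104.054,32.200) → (106.742,54.972) → (74.378,23.296) → (104.054,32.200). Closed: final G1 returns to the first vertex.

; Generated by LaserGRBL
G21
G90
G0 X59.037 Y82.918
M3 S716
G01 X125.032 Y82.918 F1081
G01 X125.032 Y36.690
G01 X59.037 Y36.690
G01 X59.037 Y82.918
M5
G0 X104.054 Y32.200
M3 S716
G01 X106.742 Y54.972 F1081
G01 X74.378 Y23.296
G01 X104.054 Y32.200
M5
G0 X0.000 Y0.000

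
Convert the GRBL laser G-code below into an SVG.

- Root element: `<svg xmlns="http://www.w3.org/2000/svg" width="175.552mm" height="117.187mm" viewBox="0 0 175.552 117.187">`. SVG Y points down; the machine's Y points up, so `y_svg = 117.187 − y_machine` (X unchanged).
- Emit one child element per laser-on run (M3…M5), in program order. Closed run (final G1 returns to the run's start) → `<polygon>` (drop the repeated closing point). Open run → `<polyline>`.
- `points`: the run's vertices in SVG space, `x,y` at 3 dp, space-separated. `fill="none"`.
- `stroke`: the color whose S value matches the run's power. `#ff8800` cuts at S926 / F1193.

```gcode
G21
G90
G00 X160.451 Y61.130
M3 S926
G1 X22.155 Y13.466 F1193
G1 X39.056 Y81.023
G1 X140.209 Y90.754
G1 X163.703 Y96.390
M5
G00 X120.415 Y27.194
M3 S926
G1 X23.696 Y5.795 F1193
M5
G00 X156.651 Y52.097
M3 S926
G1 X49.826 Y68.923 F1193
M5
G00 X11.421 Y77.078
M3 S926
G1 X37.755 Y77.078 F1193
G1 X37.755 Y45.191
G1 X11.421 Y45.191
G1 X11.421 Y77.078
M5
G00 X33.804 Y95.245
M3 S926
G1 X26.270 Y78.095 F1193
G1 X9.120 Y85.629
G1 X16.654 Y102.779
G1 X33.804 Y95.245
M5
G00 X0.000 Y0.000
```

<svg xmlns="http://www.w3.org/2000/svg" width="175.552mm" height="117.187mm" viewBox="0 0 175.552 117.187">
  <polyline points="160.451,56.057 22.155,103.721 39.056,36.164 140.209,26.433 163.703,20.797" fill="none" stroke="#ff8800"/>
  <polyline points="120.415,89.993 23.696,111.392" fill="none" stroke="#ff8800"/>
  <polyline points="156.651,65.090 49.826,48.264" fill="none" stroke="#ff8800"/>
  <polygon points="11.421,40.109 37.755,40.109 37.755,71.996 11.421,71.996" fill="none" stroke="#ff8800"/>
  <polygon points="33.804,21.942 26.270,39.092 9.120,31.558 16.654,14.408" fill="none" stroke="#ff8800"/>
</svg>

Each laser-on run becomes one SVG element. Flip Y back into SVG space with y_svg = 117.187 − y_machine. Every run uses S926, so all elements get stroke `#ff8800` (cut).

Run 1: The run is open, so emit a `<polyline>` with points (Y-flipped): 160.451,56.057 22.155,103.721 39.056,36.164 140.209,26.433 163.703,20.797.

Run 2: The run is open, so emit a `<polyline>` with points (Y-flipped): 120.415,89.993 23.696,111.392.

Run 3: The run is open, so emit a `<polyline>` with points (Y-flipped): 156.651,65.090 49.826,48.264.

Run 4: The run returns to its start, so emit a `<polygon>` with points (Y-flipped): 11.421,40.109 37.755,40.109 37.755,71.996 11.421,71.996.

Run 5: The run returns to its start, so emit a `<polygon>` with points (Y-flipped): 33.804,21.942 26.270,39.092 9.120,31.558 16.654,14.408.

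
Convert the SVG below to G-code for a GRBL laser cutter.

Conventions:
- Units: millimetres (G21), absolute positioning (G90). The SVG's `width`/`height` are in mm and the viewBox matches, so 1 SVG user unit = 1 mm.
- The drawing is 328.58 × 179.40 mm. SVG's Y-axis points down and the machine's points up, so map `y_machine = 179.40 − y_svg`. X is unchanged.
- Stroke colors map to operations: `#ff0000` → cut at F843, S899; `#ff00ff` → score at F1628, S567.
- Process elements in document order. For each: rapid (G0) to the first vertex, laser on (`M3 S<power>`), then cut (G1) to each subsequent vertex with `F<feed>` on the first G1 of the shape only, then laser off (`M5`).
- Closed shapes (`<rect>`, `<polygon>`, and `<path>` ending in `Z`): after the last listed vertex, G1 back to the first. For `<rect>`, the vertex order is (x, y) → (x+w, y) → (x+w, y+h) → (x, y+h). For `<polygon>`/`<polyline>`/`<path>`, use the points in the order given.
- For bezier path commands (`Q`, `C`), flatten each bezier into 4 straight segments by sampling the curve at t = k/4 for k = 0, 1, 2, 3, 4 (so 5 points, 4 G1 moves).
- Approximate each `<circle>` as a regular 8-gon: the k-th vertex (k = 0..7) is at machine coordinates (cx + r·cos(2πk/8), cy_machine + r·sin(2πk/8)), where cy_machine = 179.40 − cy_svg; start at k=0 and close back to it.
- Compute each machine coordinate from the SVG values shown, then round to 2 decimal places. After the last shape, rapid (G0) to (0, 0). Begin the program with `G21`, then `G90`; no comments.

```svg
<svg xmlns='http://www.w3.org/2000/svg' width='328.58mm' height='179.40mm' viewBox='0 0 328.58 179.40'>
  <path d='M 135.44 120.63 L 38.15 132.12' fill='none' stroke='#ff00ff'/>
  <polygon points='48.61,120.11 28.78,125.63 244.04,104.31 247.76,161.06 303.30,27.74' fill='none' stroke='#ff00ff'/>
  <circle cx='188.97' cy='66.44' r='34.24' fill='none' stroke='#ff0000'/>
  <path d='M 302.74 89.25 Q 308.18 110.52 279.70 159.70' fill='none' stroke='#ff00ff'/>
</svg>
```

G21
G90
G0 X135.44 Y58.77
M3 S567
G1 X38.15 Y47.28 F1628
M5
G0 X48.61 Y59.29
M3 S567
G1 X28.78 Y53.77 F1628
G1 X244.04 Y75.09
G1 X247.76 Y18.34
G1 X303.30 Y151.66
G1 X48.61 Y59.29
M5
G0 X223.21 Y112.96
M3 S899
G1 X213.18 Y137.17 F843
G1 X188.97 Y147.20
G1 X164.76 Y137.17
G1 X154.73 Y112.96
G1 X164.76 Y88.75
G1 X188.97 Y78.72
G1 X213.18 Y88.75
G1 X223.21 Y112.96
M5
G0 X302.74 Y90.15
M3 S567
G1 X303.34 Y77.77 F1628
G1 X299.70 Y61.90
G1 X291.82 Y42.55
G1 X279.70 Y19.70
M5
G0 X0.00 Y0.00

viewBox `0 0 328.58 179.40` with mm width/height → 1 unit = 1 mm. Flip: y_m = 179.40 − y_svg.

**Shape 1** — `<path>` line segment, stroke `#ff00ff` → score (S567, F1628). Machine vertices: (135.44,58.77) → (38.15,47.28). Open path.

**Shape 2** — `<polygon>` closed polygon, stroke `#ff00ff` → score (S567, F1628). Machine vertices: (48.61,59.29) → (28.78,53.77) → (244.04,75.09) → (247.76,18.34) → (303.30,151.66) → (48.61,59.29). Closed: final G1 returns to the first vertex.

**Shape 3** — `<circle>` circle, stroke `#ff0000` → cut (S899, F843). Machine vertices: (223.21,112.96) → (213.18,137.17) → (188.97,147.20) → (164.76,137.17) → (154.73,112.96) → (164.76,88.75) → (188.97,78.72) → (213.18,88.75) → (223.21,112.96). Closed: final G1 returns to the first vertex.

**Shape 4** — `<path>` quadratic bezier, stroke `#ff00ff` → score (S567, F1628). Control points (SVG): P0=(302.74,89.25), P1=(308.18,110.52), P2=(279.70,159.70); sampled at t=k/4. Machine vertices: (302.74,90.15) → (303.34,77.77) → (299.70,61.90) → (291.82,42.55) → (279.70,19.70). Open path.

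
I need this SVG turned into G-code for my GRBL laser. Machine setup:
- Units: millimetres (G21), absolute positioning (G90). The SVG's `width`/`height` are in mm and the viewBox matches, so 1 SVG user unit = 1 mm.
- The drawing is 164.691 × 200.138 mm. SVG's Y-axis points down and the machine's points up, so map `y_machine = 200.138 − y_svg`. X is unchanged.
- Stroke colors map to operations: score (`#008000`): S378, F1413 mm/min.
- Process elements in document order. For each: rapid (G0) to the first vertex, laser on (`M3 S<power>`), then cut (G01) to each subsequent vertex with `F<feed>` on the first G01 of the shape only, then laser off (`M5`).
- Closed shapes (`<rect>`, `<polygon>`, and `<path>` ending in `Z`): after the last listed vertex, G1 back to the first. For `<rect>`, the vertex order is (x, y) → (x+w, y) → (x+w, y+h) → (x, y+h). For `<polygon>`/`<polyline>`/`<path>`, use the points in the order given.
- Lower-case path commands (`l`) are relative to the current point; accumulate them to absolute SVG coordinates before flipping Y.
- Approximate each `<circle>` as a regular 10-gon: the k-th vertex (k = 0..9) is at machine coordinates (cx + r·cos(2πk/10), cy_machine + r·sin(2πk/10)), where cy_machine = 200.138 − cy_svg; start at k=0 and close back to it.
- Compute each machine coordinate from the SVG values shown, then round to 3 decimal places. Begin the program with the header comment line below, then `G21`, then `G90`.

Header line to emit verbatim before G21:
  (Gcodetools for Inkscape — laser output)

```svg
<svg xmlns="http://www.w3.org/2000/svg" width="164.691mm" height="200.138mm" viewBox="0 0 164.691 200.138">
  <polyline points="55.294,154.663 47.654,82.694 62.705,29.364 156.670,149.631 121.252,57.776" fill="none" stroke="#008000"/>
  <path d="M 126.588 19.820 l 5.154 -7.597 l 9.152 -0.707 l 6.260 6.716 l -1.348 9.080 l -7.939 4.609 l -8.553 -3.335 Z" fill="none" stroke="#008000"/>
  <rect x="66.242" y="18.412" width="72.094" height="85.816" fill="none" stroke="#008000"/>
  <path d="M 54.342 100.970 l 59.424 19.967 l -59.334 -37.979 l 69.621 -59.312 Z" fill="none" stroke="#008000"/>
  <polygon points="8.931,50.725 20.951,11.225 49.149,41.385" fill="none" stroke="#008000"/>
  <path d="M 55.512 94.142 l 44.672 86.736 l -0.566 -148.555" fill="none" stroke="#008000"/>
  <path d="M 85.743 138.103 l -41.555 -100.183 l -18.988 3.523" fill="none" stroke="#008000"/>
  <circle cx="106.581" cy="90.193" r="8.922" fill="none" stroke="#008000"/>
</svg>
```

1 u = 1 mm; y_m = 200.138 − y.

[1] `<polyline>` open polyline, #008000→score S378 F1413: (55.294,45.475) → (47.654,117.444) → (62.705,170.774) → (156.670,50.507) → (121.252,142.362)

[2] `<path>` regular polygon, #008000→score S378 F1413: (126.588,180.318) → (131.742,187.915) → (140.894,188.622) → (147.154,181.906) → (145.806,172.826) → (137.867,168.217) → (129.314,171.552) → (126.588,180.318) (closed)

[3] `<rect>` rectangle, #008000→score S378 F1413: (66.242,181.726) → (138.336,181.726) → (138.336,95.910) → (66.242,95.910) → (66.242,181.726) (closed)

[4] `<path>` closed polygon, #008000→score S378 F1413: (54.342,99.168) → (113.766,79.201) → (54.432,117.180) → (124.053,176.492) → (54.342,99.168) (closed)

[5] `<polygon>` regular polygon, #008000→score S378 F1413: (8.931,149.413) → (20.951,188.913) → (49.149,158.753) → (8.931,149.413) (closed)

[6] `<path>` open polyline, #008000→score S378 F1413: (55.512,105.996) → (100.184,19.260) → (99.618,167.815)

[7] `<path>` open polyline, #008000→score S378 F1413: (85.743,62.035) → (44.188,162.218) → (25.200,158.695)

[8] `<circle>` circle, #008000→score S378 F1413: (115.503,109.945) → (113.799,115.189) → (109.338,118.430) → (103.824,118.430) → (99.363,115.189) → (97.659,109.945) → (99.363,104.701) → (103.824,101.460) → (109.338,101.460) → (113.799,104.701) → (115.503,109.945) (closed)

(Gcodetools for Inkscape — laser output)
G21
G90
G0 X55.294 Y45.475
M3 S378
G01 X47.654 Y117.444 F1413
G01 X62.705 Y170.774
G01 X156.670 Y50.507
G01 X121.252 Y142.362
M5
G0 X126.588 Y180.318
M3 S378
G01 X131.742 Y187.915 F1413
G01 X140.894 Y188.622
G01 X147.154 Y181.906
G01 X145.806 Y172.826
G01 X137.867 Y168.217
G01 X129.314 Y171.552
G01 X126.588 Y180.318
M5
G0 X66.242 Y181.726
M3 S378
G01 X138.336 Y181.726 F1413
G01 X138.336 Y95.910
G01 X66.242 Y95.910
G01 X66.242 Y181.726
M5
G0 X54.342 Y99.168
M3 S378
G01 X113.766 Y79.201 F1413
G01 X54.432 Y117.180
G01 X124.053 Y176.492
G01 X54.342 Y99.168
M5
G0 X8.931 Y149.413
M3 S378
G01 X20.951 Y188.913 F1413
G01 X49.149 Y158.753
G01 X8.931 Y149.413
M5
G0 X55.512 Y105.996
M3 S378
G01 X100.184 Y19.260 F1413
G01 X99.618 Y167.815
M5
G0 X85.743 Y62.035
M3 S378
G01 X44.188 Y162.218 F1413
G01 X25.200 Y158.695
M5
G0 X115.503 Y109.945
M3 S378
G01 X113.799 Y115.189 F1413
G01 X109.338 Y118.430
G01 X103.824 Y118.430
G01 X99.363 Y115.189
G01 X97.659 Y109.945
G01 X99.363 Y104.701
G01 X103.824 Y101.460
G01 X109.338 Y101.460
G01 X113.799 Y104.701
G01 X115.503 Y109.945
M5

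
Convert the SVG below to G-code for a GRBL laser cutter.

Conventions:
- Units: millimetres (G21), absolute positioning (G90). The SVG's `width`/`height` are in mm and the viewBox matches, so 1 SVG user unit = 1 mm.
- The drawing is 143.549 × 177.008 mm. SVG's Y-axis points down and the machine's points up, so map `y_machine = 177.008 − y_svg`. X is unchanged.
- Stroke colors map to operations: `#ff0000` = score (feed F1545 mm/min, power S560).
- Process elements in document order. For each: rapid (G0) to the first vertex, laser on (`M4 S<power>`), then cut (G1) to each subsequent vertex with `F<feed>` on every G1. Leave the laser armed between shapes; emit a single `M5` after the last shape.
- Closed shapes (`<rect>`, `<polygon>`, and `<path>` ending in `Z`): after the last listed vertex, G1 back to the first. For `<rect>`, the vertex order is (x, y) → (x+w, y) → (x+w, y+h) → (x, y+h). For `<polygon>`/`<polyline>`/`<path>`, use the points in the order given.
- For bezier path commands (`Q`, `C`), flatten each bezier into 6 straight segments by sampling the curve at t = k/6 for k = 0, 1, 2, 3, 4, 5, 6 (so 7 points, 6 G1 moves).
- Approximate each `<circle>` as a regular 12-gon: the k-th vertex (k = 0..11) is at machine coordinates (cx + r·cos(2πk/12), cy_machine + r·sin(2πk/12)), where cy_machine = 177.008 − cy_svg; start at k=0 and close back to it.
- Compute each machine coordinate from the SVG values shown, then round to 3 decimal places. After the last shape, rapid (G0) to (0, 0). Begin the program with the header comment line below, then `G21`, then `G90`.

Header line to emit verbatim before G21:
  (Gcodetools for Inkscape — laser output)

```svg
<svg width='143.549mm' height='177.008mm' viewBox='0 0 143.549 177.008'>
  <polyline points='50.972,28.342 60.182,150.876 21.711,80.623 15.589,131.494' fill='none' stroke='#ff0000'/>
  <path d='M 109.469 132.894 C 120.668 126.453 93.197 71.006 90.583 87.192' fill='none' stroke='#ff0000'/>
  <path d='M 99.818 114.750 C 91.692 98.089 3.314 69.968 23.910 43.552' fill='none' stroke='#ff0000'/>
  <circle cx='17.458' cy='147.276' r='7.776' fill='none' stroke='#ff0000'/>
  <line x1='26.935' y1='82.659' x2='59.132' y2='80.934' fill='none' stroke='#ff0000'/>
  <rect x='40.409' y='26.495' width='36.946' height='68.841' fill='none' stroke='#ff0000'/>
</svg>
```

viewBox `0 0 143.549 177.008` with mm width/height → 1 unit = 1 mm. Flip: y_m = 177.008 − y_svg.

**Shape 1** — `<polyline>` open polyline, stroke `#ff0000` → score (S560, F1545). Machine vertices: (50.972,148.666) → (60.182,26.132) → (21.711,96.385) → (15.589,45.514). Open path.

**Shape 2** — `<path>` cubic bezier, stroke `#ff0000` → score (S560, F1545). Control points (SVG): P0=(109.469,132.894), P1=(120.668,126.453), P2=(93.197,71.006), P3=(90.583,87.192); sampled at t=k/6. Machine vertices: (109.469,44.114) → (112.140,50.860) → (110.131,62.422) → (105.206,75.450) → (99.130,86.592) → (93.667,92.498) → (90.583,89.816). Open path.

**Shape 3** — `<path>` cubic bezier, stroke `#ff0000` → score (S560, F1545). Control points (SVG): P0=(99.818,114.750), P1=(91.692,98.089), P2=(3.314,69.968), P3=(23.910,43.552); sampled at t=k/6. Machine vertices: (99.818,62.258) → (89.943,71.483) → (71.950,82.251) → (51.093,94.199) → (32.630,106.959) → (21.817,120.167) → (23.910,133.456). Open path.

**Shape 4** — `<circle>` circle, stroke `#ff0000` → score (S560, F1545). Machine vertices: (25.234,29.732) → (24.192,33.620) → (21.346,36.466) → (17.458,37.508) → (13.570,36.466) → (10.724,33.620) → (9.682,29.732) → (10.724,25.844) → (13.570,22.998) → (17.458,21.956) → (21.346,22.998) → (24.192,25.844) → (25.234,29.732). Closed: final G1 returns to the first vertex.

**Shape 5** — `<line>` line segment, stroke `#ff0000` → score (S560, F1545). Machine vertices: (26.935,94.349) → (59.132,96.074). Open path.

**Shape 6** — `<rect>` rectangle, stroke `#ff0000` → score (S560, F1545). Machine vertices: (40.409,150.513) → (77.355,150.513) → (77.355,81.672) → (40.409,81.672) → (40.409,150.513). Closed: final G1 returns to the first vertex.

(Gcodetools for Inkscape — laser output)
G21
G90
G0 X50.972 Y148.666
M4 S560
G1 X60.182 Y26.132 F1545
G1 X21.711 Y96.385 F1545
G1 X15.589 Y45.514 F1545
G0 X109.469 Y44.114
M4 S560
G1 X112.140 Y50.860 F1545
G1 X110.131 Y62.422 F1545
G1 X105.206 Y75.450 F1545
G1 X99.130 Y86.592 F1545
G1 X93.667 Y92.498 F1545
G1 X90.583 Y89.816 F1545
G0 X99.818 Y62.258
M4 S560
G1 X89.943 Y71.483 F1545
G1 X71.950 Y82.251 F1545
G1 X51.093 Y94.199 F1545
G1 X32.630 Y106.959 F1545
G1 X21.817 Y120.167 F1545
G1 X23.910 Y133.456 F1545
G0 X25.234 Y29.732
M4 S560
G1 X24.192 Y33.620 F1545
G1 X21.346 Y36.466 F1545
G1 X17.458 Y37.508 F1545
G1 X13.570 Y36.466 F1545
G1 X10.724 Y33.620 F1545
G1 X9.682 Y29.732 F1545
G1 X10.724 Y25.844 F1545
G1 X13.570 Y22.998 F1545
G1 X17.458 Y21.956 F1545
G1 X21.346 Y22.998 F1545
G1 X24.192 Y25.844 F1545
G1 X25.234 Y29.732 F1545
G0 X26.935 Y94.349
M4 S560
G1 X59.132 Y96.074 F1545
G0 X40.409 Y150.513
M4 S560
G1 X77.355 Y150.513 F1545
G1 X77.355 Y81.672 F1545
G1 X40.409 Y81.672 F1545
G1 X40.409 Y150.513 F1545
M5
G0 X0.000 Y0.000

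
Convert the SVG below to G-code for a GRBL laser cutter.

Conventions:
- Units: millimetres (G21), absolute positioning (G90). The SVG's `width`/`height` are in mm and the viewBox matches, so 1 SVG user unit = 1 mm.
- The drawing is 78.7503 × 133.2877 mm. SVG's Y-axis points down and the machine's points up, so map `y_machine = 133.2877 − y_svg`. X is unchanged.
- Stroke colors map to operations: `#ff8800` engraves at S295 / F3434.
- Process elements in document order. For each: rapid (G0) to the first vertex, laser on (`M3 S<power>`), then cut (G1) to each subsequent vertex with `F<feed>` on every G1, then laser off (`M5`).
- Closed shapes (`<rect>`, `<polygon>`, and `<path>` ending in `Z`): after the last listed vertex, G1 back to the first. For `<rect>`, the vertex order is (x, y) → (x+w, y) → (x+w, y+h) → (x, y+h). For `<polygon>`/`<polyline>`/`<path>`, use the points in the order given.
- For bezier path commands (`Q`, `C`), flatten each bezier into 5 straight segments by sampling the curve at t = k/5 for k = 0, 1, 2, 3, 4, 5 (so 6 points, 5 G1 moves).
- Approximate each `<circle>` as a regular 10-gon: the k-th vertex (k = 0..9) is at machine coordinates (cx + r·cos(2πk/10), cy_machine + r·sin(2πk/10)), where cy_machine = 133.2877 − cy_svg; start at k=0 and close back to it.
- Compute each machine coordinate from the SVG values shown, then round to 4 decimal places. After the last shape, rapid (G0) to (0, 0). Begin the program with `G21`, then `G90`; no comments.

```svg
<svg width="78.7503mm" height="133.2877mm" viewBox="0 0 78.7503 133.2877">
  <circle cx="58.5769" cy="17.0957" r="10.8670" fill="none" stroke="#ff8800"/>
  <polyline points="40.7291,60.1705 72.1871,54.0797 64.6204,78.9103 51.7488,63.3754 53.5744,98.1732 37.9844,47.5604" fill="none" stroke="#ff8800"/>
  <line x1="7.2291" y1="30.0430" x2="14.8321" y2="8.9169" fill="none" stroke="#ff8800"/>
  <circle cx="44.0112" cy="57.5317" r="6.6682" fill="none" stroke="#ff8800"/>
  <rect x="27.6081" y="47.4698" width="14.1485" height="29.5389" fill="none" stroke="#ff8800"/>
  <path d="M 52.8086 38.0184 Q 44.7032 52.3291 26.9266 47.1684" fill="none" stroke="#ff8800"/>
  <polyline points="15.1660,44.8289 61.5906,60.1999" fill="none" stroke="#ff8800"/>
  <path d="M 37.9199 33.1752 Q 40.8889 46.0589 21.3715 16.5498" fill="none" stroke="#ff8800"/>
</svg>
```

G21
G90
G0 X69.4439 Y116.1920
M3 S295
G1 X67.3685 Y122.5795 F3434
G1 X61.9350 Y126.5271 F3434
G1 X55.2188 Y126.5271 F3434
G1 X49.7853 Y122.5795 F3434
G1 X47.7099 Y116.1920 F3434
G1 X49.7853 Y109.8045 F3434
G1 X55.2188 Y105.8569 F3434
G1 X61.9350 Y105.8569 F3434
G1 X67.3685 Y109.8045 F3434
G1 X69.4439 Y116.1920 F3434
M5
G0 X40.7291 Y73.1172
M3 S295
G1 X72.1871 Y79.2080 F3434
G1 X64.6204 Y54.3774 F3434
G1 X51.7488 Y69.9123 F3434
G1 X53.5744 Y35.1145 F3434
G1 X37.9844 Y85.7273 F3434
M5
G0 X7.2291 Y103.2447
M3 S295
G1 X14.8321 Y124.3708 F3434
M5
G0 X50.6794 Y75.7560
M3 S295
G1 X49.4059 Y79.6755 F3434
G1 X46.0718 Y82.0978 F3434
G1 X41.9506 Y82.0978 F3434
G1 X38.6165 Y79.6755 F3434
G1 X37.3430 Y75.7560 F3434
G1 X38.6165 Y71.8365 F3434
G1 X41.9506 Y69.4142 F3434
G1 X46.0718 Y69.4142 F3434
G1 X49.4059 Y71.8365 F3434
G1 X50.6794 Y75.7560 F3434
M5
G0 X27.6081 Y85.8179
M3 S295
G1 X41.7566 Y85.8179 F3434
G1 X41.7566 Y56.2790 F3434
G1 X27.6081 Y56.2790 F3434
G1 X27.6081 Y85.8179 F3434
M5
G0 X52.8086 Y95.2693
M3 S295
G1 X49.1796 Y90.3239 F3434
G1 X44.7769 Y86.9362 F3434
G1 X39.6005 Y85.1062 F3434
G1 X33.6504 Y84.8339 F3434
G1 X26.9266 Y86.1193 F3434
M5
G0 X15.1660 Y88.4588
M3 S295
G1 X61.5906 Y73.0878 F3434
M5
G0 X37.9199 Y100.1125
M3 S295
G1 X38.2080 Y96.6547 F3434
G1 X36.6973 Y96.5884 F3434
G1 X33.3876 Y99.9135 F3434
G1 X28.2790 Y106.6300 F3434
G1 X21.3715 Y116.7379 F3434
M5
G0 X0.0000 Y0.0000

1 u = 1 mm; y_m = 133.2877 − y.

[1] `<circle>` circle, #ff8800→engrave S295 F3434: (69.4439,116.1920) → (67.3685,122.5795) → (61.9350,126.5271) → (55.2188,126.5271) → (49.7853,122.5795) → (47.7099,116.1920) → (49.7853,109.8045) → (55.2188,105.8569) → (61.9350,105.8569) → (67.3685,109.8045) → (69.4439,116.1920) (closed)

[2] `<polyline>` open polyline, #ff8800→engrave S295 F3434: (40.7291,73.1172) → (72.1871,79.2080) → (64.6204,54.3774) → (51.7488,69.9123) → (53.5744,35.1145) → (37.9844,85.7273)

[3] `<line>` line segment, #ff8800→engrave S295 F3434: (7.2291,103.2447) → (14.8321,124.3708)

[4] `<circle>` circle, #ff8800→engrave S295 F3434: (50.6794,75.7560) → (49.4059,79.6755) → (46.0718,82.0978) → (41.9506,82.0978) → (38.6165,79.6755) → (37.3430,75.7560) → (38.6165,71.8365) → (41.9506,69.4142) → (46.0718,69.4142) → (49.4059,71.8365) → (50.6794,75.7560) (closed)

[5] `<rect>` rectangle, #ff8800→engrave S295 F3434: (27.6081,85.8179) → (41.7566,85.8179) → (41.7566,56.2790) → (27.6081,56.2790) → (27.6081,85.8179) (closed)

[6] `<path>` quadratic bezier, #ff8800→engrave S295 F3434: (52.8086,95.2693) → (49.1796,90.3239) → (44.7769,86.9362) → (39.6005,85.1062) → (33.6504,84.8339) → (26.9266,86.1193)

[7] `<polyline>` line segment, #ff8800→engrave S295 F3434: (15.1660,88.4588) → (61.5906,73.0878)

[8] `<path>` quadratic bezier, #ff8800→engrave S295 F3434: (37.9199,100.1125) → (38.2080,96.6547) → (36.6973,96.5884) → (33.3876,99.9135) → (28.2790,106.6300) → (21.3715,116.7379)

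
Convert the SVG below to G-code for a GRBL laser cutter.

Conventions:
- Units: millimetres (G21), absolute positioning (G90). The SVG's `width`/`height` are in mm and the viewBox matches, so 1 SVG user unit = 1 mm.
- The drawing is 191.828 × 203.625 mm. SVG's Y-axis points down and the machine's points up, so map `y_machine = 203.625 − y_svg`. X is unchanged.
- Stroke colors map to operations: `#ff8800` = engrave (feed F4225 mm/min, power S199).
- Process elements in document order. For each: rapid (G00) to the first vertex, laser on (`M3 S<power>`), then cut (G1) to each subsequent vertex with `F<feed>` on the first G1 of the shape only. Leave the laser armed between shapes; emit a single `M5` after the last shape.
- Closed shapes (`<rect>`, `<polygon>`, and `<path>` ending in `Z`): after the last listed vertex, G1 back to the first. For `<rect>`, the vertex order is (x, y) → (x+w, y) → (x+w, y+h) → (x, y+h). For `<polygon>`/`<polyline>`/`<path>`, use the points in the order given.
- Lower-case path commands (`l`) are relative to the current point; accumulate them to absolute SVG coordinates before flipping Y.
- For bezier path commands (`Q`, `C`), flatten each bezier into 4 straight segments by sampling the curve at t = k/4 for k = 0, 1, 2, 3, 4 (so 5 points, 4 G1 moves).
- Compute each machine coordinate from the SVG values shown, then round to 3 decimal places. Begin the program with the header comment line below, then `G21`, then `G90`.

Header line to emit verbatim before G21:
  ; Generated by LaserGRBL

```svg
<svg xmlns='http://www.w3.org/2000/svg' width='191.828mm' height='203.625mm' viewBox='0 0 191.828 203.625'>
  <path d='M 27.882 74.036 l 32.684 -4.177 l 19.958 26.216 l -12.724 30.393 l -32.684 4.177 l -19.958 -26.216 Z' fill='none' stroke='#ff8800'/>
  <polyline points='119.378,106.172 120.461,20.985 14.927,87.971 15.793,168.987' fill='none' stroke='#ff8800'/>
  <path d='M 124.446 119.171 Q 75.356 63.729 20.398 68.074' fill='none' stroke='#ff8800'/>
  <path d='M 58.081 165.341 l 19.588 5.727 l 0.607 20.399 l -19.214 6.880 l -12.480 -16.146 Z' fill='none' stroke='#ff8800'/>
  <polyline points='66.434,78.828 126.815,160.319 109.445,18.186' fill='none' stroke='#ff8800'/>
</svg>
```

Since the viewBox matches the mm dimensions, user units are millimetres directly. The only transform is the Y-flip y_m = 203.625 − y_svg.

Shape 1 is a regular polygon drawn with `<path>`. Its stroke #ff8800 means engrave at S199, F4225. After flipping Y the toolpath is (27.882,129.589) → (60.566,133.766) → (80.524,107.550) → (67.800,77.157) → (35.116,72.980) → (15.158,99.196) → (27.882,129.589), returning to the start.

Shape 2 is a open polyline drawn with `<polyline>`. Its stroke #ff8800 means engrave at S199, F4225. After flipping Y the toolpath is (119.378,97.453) → (120.461,182.640) → (14.927,115.654) → (15.793,34.638).

Shape 3 is a quadratic bezier drawn with `<path>`. Its stroke #ff8800 means engrave at S199, F4225. After flipping Y the toolpath is (124.446,84.454) → (99.534,108.438) → (73.889,124.949) → (47.510,133.987) → (20.398,135.551).

Shape 4 is a regular polygon drawn with `<path>`. Its stroke #ff8800 means engrave at S199, F4225. After flipping Y the toolpath is (58.081,38.284) → (77.669,32.557) → (78.276,12.158) → (59.062,5.278) → (46.582,21.424) → (58.081,38.284), returning to the start.

Shape 5 is a open polyline drawn with `<polyline>`. Its stroke #ff8800 means engrave at S199, F4225. After flipping Y the toolpath is (66.434,124.797) → (126.815,43.306) → (109.445,185.439).

; Generated by LaserGRBL
G21
G90
G00 X27.882 Y129.589
M3 S199
G1 X60.566 Y133.766 F4225
G1 X80.524 Y107.550
G1 X67.800 Y77.157
G1 X35.116 Y72.980
G1 X15.158 Y99.196
G1 X27.882 Y129.589
G00 X119.378 Y97.453
M3 S199
G1 X120.461 Y182.640 F4225
G1 X14.927 Y115.654
G1 X15.793 Y34.638
G00 X124.446 Y84.454
M3 S199
G1 X99.534 Y108.438 F4225
G1 X73.889 Y124.949
G1 X47.510 Y133.987
G1 X20.398 Y135.551
G00 X58.081 Y38.284
M3 S199
G1 X77.669 Y32.557 F4225
G1 X78.276 Y12.158
G1 X59.062 Y5.278
G1 X46.582 Y21.424
G1 X58.081 Y38.284
G00 X66.434 Y124.797
M3 S199
G1 X126.815 Y43.306 F4225
G1 X109.445 Y185.439
M5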